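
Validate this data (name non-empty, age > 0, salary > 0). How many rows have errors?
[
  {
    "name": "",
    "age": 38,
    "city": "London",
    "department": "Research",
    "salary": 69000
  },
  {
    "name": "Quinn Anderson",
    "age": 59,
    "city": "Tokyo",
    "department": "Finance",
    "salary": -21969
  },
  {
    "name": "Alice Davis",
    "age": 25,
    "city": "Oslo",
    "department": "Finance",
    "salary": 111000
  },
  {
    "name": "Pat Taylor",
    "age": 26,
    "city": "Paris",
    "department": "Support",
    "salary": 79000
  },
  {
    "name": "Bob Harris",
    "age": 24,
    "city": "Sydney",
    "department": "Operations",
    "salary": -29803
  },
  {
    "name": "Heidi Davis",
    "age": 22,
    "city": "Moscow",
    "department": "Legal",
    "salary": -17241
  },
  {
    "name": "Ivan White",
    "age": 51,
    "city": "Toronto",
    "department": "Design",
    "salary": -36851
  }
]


Validating 7 records:
Rules: name non-empty, age > 0, salary > 0

  Row 1 (???): empty name
  Row 2 (Quinn Anderson): negative salary: -21969
  Row 3 (Alice Davis): OK
  Row 4 (Pat Taylor): OK
  Row 5 (Bob Harris): negative salary: -29803
  Row 6 (Heidi Davis): negative salary: -17241
  Row 7 (Ivan White): negative salary: -36851

Total errors: 5

5 errors


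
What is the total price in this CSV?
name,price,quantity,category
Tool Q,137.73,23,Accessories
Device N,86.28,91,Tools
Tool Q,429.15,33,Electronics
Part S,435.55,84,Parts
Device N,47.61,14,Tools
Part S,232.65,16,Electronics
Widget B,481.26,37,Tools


Computing total price:
Values: [137.73, 86.28, 429.15, 435.55, 47.61, 232.65, 481.26]
Sum = 1850.23

1850.23


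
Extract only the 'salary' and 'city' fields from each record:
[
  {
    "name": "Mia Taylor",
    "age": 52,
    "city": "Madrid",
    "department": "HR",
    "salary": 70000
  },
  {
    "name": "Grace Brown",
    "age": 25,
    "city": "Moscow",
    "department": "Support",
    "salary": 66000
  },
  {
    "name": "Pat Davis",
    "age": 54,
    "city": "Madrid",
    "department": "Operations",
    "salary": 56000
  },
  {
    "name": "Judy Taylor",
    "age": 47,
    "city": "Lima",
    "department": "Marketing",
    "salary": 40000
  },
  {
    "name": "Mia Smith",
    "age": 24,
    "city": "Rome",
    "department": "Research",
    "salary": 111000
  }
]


Original: 5 records with fields: name, age, city, department, salary
Keep: ['salary', 'city']
Drop: ['name', 'age', 'department']
Result: 5 records, 2 fields each

[
  {
    "salary": 70000,
    "city": "Madrid"
  },
  {
    "salary": 66000,
    "city": "Moscow"
  },
  {
    "salary": 56000,
    "city": "Madrid"
  },
  {
    "salary": 40000,
    "city": "Lima"
  },
  {
    "salary": 111000,
    "city": "Rome"
  }
]


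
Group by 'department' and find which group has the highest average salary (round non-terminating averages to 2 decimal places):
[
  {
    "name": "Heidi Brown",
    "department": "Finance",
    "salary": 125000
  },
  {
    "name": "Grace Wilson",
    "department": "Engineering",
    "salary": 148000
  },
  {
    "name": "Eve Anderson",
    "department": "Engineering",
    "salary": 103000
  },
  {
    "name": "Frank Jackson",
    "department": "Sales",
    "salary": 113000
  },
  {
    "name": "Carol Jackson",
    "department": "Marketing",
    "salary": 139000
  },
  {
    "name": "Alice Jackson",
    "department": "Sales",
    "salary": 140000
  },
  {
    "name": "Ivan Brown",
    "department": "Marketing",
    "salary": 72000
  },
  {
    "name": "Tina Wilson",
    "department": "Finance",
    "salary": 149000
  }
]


Group by: department

Groups:
  Engineering: 2 people, avg salary = 251000/2 = $125500
  Finance: 2 people, avg salary = 274000/2 = $137000
  Marketing: 2 people, avg salary = 211000/2 = $105500
  Sales: 2 people, avg salary = 253000/2 = $126500

Highest average salary: Finance ($137000)

Finance ($137000)


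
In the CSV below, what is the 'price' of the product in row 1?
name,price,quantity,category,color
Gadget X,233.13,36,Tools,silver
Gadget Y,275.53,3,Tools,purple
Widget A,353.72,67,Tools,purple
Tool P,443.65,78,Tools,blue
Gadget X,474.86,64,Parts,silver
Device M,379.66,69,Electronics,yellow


Query: Row 1 ('Gadget X'), column 'price'
Value: 233.13

233.13


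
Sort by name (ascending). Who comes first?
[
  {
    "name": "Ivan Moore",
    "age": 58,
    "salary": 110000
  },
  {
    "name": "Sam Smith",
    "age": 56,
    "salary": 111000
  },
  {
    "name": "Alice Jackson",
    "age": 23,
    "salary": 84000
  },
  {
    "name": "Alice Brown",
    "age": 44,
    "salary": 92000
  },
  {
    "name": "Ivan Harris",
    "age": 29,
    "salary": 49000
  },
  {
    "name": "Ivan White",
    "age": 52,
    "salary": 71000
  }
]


Sort by: name (ascending)

Sorted order:
  1. Alice Brown (name = Alice Brown)
  2. Alice Jackson (name = Alice Jackson)
  3. Ivan Harris (name = Ivan Harris)
  4. Ivan Moore (name = Ivan Moore)
  5. Ivan White (name = Ivan White)
  6. Sam Smith (name = Sam Smith)

First: Alice Brown

Alice Brown


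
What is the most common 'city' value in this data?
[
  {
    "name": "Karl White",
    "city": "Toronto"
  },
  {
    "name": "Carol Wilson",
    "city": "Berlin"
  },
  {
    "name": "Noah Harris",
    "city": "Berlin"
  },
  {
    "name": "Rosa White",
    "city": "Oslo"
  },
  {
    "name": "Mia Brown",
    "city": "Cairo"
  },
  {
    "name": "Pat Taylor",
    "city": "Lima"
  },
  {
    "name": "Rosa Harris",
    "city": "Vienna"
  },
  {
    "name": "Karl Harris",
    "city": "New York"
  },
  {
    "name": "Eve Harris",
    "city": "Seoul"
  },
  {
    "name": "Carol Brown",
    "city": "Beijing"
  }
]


Counting 'city' values across 10 records:

  Berlin: 2 ##
  Toronto: 1 #
  Oslo: 1 #
  Cairo: 1 #
  Lima: 1 #
  Vienna: 1 #
  New York: 1 #
  Seoul: 1 #
  Beijing: 1 #

Most common: Berlin (2 times)

Berlin (2 times)


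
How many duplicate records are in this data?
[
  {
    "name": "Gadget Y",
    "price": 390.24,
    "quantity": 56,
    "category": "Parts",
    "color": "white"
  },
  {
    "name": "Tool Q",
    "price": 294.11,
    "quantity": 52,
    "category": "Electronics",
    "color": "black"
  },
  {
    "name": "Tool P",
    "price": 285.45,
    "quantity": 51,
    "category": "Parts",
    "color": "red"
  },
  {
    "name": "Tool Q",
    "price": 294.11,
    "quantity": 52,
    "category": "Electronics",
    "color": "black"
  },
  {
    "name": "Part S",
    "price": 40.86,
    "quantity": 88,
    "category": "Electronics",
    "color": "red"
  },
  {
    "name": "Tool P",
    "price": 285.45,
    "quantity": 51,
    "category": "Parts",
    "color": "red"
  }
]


Checking 6 records for duplicates:

  Row 1: Gadget Y ($390.24, qty 56)
  Row 2: Tool Q ($294.11, qty 52)
  Row 3: Tool P ($285.45, qty 51)
  Row 4: Tool Q ($294.11, qty 52) <-- DUPLICATE
  Row 5: Part S ($40.86, qty 88)
  Row 6: Tool P ($285.45, qty 51) <-- DUPLICATE

Duplicates found: 2
Unique records: 4

2 duplicates, 4 unique


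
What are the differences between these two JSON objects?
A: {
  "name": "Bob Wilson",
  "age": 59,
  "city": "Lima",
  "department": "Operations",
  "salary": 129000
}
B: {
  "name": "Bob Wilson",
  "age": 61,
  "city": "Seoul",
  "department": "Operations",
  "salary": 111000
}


Comparing each field (in key order):
  name: same
  age: DIFFERENT
  city: DIFFERENT
  department: same
  salary: DIFFERENT
Differences:
  age: 59 -> 61
  city: Lima -> Seoul
  salary: 129000 -> 111000

3 field(s) changed

3 changes: age, city, salary


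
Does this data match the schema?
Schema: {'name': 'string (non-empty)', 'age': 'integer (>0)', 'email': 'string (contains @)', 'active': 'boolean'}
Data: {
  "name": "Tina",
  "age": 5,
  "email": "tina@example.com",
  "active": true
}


Validating each field against schema:
  name: OK (non-empty string)
  age: OK (positive integer)
  email: OK (string with @)
  active: OK (boolean)

Result: VALID

VALID


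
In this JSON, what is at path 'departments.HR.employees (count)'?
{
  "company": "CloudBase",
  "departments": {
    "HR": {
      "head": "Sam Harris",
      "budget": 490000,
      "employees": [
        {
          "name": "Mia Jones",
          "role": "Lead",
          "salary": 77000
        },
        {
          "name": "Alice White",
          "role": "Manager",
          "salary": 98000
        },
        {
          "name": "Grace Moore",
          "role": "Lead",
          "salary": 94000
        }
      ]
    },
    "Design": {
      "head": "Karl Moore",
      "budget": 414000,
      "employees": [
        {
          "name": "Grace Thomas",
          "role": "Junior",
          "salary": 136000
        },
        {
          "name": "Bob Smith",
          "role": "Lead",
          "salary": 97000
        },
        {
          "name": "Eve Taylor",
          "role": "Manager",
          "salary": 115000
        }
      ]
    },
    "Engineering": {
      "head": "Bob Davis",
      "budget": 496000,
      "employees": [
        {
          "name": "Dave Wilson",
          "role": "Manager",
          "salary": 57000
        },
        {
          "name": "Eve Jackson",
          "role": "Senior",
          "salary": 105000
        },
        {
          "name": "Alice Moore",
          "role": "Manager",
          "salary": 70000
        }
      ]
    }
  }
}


Path: departments.HR.employees (count)

Navigate:
  -> departments
  -> HR
  -> employees (array, length 3)

3


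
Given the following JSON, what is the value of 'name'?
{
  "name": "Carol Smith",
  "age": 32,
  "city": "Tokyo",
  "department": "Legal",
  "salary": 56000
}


Looking up field 'name'
Value: Carol Smith

Carol Smith


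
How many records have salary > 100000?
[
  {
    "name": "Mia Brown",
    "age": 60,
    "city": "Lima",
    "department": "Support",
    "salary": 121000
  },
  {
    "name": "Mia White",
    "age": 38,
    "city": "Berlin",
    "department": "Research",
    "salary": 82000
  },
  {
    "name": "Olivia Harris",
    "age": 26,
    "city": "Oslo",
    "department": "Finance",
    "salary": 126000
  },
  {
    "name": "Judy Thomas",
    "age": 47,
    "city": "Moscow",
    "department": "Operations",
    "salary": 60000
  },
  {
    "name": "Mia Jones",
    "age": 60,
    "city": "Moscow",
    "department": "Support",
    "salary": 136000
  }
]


Data: 5 records
Condition: salary > 100000

Checking each record:
  Mia Brown: 121000 MATCH
  Mia White: 82000
  Olivia Harris: 126000 MATCH
  Judy Thomas: 60000
  Mia Jones: 136000 MATCH

Count: 3

3


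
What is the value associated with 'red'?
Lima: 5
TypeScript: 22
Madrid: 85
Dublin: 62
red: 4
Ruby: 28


Looking up key 'red'
Value: 4

4


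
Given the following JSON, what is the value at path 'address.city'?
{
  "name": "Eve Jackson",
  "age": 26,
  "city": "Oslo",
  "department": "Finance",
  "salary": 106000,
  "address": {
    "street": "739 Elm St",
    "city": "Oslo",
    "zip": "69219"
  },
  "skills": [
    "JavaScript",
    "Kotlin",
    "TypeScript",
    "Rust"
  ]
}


Query: address.city
Path: address -> city
Value: Oslo

Oslo


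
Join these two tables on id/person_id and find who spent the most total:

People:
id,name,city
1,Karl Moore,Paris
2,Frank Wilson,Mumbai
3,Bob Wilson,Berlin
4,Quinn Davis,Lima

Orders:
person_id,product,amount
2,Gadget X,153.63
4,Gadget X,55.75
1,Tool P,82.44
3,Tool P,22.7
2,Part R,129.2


Join on: people.id = orders.person_id

Joined rows:
  Frank Wilson (Mumbai) bought Gadget X for $153.63
  Quinn Davis (Lima) bought Gadget X for $55.75
  Karl Moore (Paris) bought Tool P for $82.44
  Bob Wilson (Berlin) bought Tool P for $22.7
  Frank Wilson (Mumbai) bought Part R for $129.2

Total per person:
  Frank Wilson: $282.83
  Karl Moore: $82.44
  Quinn Davis: $55.75
  Bob Wilson: $22.70

Top spender: Frank Wilson ($282.83)

Frank Wilson ($282.83)


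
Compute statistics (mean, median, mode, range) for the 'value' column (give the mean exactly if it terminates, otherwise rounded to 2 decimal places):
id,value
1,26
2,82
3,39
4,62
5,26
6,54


Data: [26, 82, 39, 62, 26, 54]
Count: 6
Sum: 289
Mean: 289/6 ≈ 48.17 (rounded to 2 decimal places)
Sorted: [26, 26, 39, 54, 62, 82]
Median: 46.5
Mode: 26 (2 times)
Range: 82 - 26 = 56
Min: 26, Max: 82

mean≈48.17, median=46.5, mode=26, range=56


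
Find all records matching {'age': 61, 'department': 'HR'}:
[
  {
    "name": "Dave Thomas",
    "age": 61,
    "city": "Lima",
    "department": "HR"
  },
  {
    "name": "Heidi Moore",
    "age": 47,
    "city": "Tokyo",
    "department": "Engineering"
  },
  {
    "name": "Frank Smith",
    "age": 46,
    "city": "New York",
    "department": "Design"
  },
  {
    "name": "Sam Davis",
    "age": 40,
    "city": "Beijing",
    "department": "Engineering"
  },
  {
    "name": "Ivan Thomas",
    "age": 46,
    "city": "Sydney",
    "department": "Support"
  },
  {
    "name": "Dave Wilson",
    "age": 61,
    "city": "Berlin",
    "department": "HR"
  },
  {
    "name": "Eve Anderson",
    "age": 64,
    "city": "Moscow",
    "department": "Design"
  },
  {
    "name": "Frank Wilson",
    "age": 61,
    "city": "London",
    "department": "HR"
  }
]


Search criteria: {'age': 61, 'department': 'HR'}

Checking 8 records:
  Dave Thomas: {age: 61, department: HR} <-- MATCH
  Heidi Moore: {age: 47, department: Engineering}
  Frank Smith: {age: 46, department: Design}
  Sam Davis: {age: 40, department: Engineering}
  Ivan Thomas: {age: 46, department: Support}
  Dave Wilson: {age: 61, department: HR} <-- MATCH
  Eve Anderson: {age: 64, department: Design}
  Frank Wilson: {age: 61, department: HR} <-- MATCH

Matches: ["Dave Thomas", "Dave Wilson", "Frank Wilson"]

["Dave Thomas", "Dave Wilson", "Frank Wilson"]


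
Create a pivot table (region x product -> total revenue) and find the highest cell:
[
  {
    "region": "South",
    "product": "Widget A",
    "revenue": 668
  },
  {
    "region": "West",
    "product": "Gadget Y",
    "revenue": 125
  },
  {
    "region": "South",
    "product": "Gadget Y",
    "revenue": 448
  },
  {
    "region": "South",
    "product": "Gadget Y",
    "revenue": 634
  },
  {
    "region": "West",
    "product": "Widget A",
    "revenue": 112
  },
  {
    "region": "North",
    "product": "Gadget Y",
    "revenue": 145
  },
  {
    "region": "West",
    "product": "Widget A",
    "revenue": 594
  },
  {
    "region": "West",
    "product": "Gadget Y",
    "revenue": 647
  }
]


Pivot: region (rows) x product (columns) -> total revenue

     Gadget Y      Widget A    
North          145             0  
South         1082           668  
West           772           706  

Highest: South / Gadget Y = $1082

South / Gadget Y = $1082


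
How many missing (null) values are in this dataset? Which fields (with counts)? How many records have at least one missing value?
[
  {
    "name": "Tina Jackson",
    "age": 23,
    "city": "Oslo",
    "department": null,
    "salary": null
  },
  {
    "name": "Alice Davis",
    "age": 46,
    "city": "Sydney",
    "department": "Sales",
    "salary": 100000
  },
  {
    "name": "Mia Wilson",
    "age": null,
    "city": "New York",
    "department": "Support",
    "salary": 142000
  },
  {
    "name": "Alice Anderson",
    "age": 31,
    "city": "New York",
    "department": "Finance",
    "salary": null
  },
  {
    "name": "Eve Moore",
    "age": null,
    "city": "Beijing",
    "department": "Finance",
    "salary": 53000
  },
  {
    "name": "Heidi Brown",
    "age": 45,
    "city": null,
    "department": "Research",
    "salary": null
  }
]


Checking for missing (null) values in 6 records:

  Tina Jackson: department, salary
  Alice Davis: complete
  Mia Wilson: age
  Alice Anderson: salary
  Eve Moore: age
  Heidi Brown: city, salary

Per field:
  name: 0 missing
  age: 2 missing
  city: 1 missing
  department: 1 missing
  salary: 3 missing

Total missing values: 7
Records with any missing: 5

7 missing values (age: 2, city: 1, department: 1, salary: 3); 5 incomplete records


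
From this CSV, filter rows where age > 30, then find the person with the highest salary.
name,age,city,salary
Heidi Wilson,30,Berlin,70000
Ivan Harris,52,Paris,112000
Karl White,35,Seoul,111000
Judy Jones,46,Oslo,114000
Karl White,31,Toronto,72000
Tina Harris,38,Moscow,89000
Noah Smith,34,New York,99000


Filter: age > 30
Sort by: salary (descending)

Filtered records (6):
  Judy Jones, age 46, salary $114000
  Ivan Harris, age 52, salary $112000
  Karl White, age 35, salary $111000
  Noah Smith, age 34, salary $99000
  Tina Harris, age 38, salary $89000
  Karl White, age 31, salary $72000

Highest salary: Judy Jones ($114000)

Judy Jones


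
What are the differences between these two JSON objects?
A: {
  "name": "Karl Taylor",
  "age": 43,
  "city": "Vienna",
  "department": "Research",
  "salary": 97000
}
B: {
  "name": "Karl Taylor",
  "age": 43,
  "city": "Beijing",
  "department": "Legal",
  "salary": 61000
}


Comparing each field (in key order):
  name: same
  age: same
  city: DIFFERENT
  department: DIFFERENT
  salary: DIFFERENT
Differences:
  city: Vienna -> Beijing
  department: Research -> Legal
  salary: 97000 -> 61000

3 field(s) changed

3 changes: city, department, salary


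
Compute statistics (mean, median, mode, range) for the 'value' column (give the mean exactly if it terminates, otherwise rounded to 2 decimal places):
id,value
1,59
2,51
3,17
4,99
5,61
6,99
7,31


Data: [59, 51, 17, 99, 61, 99, 31]
Count: 7
Sum: 417
Mean: 417/7 ≈ 59.57 (rounded to 2 decimal places)
Sorted: [17, 31, 51, 59, 61, 99, 99]
Median: 59.0
Mode: 99 (2 times)
Range: 99 - 17 = 82
Min: 17, Max: 99

mean≈59.57, median=59.0, mode=99, range=82


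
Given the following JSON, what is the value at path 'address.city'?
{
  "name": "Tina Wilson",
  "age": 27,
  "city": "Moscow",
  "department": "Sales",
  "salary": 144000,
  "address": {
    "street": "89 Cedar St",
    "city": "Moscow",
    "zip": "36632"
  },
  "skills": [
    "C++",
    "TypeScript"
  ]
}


Query: address.city
Path: address -> city
Value: Moscow

Moscow


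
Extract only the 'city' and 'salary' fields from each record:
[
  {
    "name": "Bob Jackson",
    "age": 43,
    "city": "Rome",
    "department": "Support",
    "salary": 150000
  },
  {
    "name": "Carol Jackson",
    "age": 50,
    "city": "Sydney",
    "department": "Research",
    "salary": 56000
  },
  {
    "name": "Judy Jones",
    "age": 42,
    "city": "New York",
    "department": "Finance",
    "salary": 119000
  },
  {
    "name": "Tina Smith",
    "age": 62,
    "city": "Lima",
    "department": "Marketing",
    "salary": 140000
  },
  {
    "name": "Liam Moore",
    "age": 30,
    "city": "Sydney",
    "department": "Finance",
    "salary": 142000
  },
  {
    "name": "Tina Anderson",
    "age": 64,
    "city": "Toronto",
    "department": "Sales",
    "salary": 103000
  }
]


Original: 6 records with fields: name, age, city, department, salary
Keep: ['city', 'salary']
Drop: ['name', 'age', 'department']
Result: 6 records, 2 fields each

[
  {
    "city": "Rome",
    "salary": 150000
  },
  {
    "city": "Sydney",
    "salary": 56000
  },
  {
    "city": "New York",
    "salary": 119000
  },
  {
    "city": "Lima",
    "salary": 140000
  },
  {
    "city": "Sydney",
    "salary": 142000
  },
  {
    "city": "Toronto",
    "salary": 103000
  }
]


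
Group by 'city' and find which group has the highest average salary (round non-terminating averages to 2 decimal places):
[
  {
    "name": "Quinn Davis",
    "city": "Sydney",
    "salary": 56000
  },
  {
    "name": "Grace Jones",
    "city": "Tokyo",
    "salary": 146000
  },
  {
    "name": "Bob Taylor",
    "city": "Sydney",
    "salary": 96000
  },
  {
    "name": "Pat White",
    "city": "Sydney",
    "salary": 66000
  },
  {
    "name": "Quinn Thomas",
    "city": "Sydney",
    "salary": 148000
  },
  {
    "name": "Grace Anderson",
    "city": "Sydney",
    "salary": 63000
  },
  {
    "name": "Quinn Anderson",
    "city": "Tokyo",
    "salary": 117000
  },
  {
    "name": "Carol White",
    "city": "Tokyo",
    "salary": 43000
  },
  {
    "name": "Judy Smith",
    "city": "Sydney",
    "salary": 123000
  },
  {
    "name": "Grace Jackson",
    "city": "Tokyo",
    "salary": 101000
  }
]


Group by: city

Groups:
  Sydney: 6 people, avg salary = 552000/6 = $92000
  Tokyo: 4 people, avg salary = 407000/4 = $101750

Highest average salary: Tokyo ($101750)

Tokyo ($101750)


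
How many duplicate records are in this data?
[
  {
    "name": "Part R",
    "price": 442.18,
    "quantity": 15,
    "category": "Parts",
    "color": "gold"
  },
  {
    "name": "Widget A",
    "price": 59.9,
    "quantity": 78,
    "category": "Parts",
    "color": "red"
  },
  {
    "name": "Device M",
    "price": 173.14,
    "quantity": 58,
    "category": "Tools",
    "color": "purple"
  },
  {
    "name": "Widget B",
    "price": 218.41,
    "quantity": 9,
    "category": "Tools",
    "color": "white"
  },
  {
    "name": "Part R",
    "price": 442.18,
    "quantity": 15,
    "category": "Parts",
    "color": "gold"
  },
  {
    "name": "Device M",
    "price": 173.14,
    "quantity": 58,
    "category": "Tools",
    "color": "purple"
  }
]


Checking 6 records for duplicates:

  Row 1: Part R ($442.18, qty 15)
  Row 2: Widget A ($59.9, qty 78)
  Row 3: Device M ($173.14, qty 58)
  Row 4: Widget B ($218.41, qty 9)
  Row 5: Part R ($442.18, qty 15) <-- DUPLICATE
  Row 6: Device M ($173.14, qty 58) <-- DUPLICATE

Duplicates found: 2
Unique records: 4

2 duplicates, 4 unique


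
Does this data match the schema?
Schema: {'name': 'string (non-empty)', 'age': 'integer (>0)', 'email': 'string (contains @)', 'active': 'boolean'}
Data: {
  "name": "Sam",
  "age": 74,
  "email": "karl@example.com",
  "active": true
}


Validating each field against schema:
  name: OK (non-empty string)
  age: OK (positive integer)
  email: OK (string with @)
  active: OK (boolean)

Result: VALID

VALID


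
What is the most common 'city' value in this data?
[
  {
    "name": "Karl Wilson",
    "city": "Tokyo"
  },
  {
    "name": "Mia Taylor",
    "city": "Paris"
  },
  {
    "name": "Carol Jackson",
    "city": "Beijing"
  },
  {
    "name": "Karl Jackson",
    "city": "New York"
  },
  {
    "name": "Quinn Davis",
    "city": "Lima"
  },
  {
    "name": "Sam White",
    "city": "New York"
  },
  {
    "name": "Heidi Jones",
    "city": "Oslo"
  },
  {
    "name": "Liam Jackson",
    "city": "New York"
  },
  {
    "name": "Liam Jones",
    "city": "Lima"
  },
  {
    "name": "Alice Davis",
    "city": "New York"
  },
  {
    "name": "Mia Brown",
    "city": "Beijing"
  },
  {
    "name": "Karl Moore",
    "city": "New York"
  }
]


Counting 'city' values across 12 records:

  New York: 5 #####
  Beijing: 2 ##
  Lima: 2 ##
  Tokyo: 1 #
  Paris: 1 #
  Oslo: 1 #

Most common: New York (5 times)

New York (5 times)


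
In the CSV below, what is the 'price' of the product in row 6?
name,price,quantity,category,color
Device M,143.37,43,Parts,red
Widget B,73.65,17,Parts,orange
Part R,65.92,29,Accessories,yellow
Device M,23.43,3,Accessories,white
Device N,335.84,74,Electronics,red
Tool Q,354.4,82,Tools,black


Query: Row 6 ('Tool Q'), column 'price'
Value: 354.4

354.4


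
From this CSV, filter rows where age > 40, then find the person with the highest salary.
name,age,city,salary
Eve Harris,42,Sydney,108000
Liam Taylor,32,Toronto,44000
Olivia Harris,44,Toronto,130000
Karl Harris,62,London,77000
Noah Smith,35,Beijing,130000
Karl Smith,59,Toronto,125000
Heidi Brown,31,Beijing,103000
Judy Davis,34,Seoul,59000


Filter: age > 40
Sort by: salary (descending)

Filtered records (4):
  Olivia Harris, age 44, salary $130000
  Karl Smith, age 59, salary $125000
  Eve Harris, age 42, salary $108000
  Karl Harris, age 62, salary $77000

Highest salary: Olivia Harris ($130000)

Olivia Harris


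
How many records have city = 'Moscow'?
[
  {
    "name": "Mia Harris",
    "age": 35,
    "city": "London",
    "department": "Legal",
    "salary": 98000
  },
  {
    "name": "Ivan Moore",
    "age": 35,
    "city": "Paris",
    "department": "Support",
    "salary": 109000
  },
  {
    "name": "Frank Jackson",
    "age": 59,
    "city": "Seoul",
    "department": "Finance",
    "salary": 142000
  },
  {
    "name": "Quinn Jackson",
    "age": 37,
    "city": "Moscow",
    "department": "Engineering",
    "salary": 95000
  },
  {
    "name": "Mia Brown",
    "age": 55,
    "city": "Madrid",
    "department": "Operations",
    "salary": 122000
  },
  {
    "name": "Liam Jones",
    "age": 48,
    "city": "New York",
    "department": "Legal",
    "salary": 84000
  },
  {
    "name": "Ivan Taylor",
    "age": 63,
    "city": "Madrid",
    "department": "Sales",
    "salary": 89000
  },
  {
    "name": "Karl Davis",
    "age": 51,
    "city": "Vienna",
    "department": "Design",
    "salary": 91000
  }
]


Data: 8 records
Condition: city = 'Moscow'

Checking each record:
  Mia Harris: London
  Ivan Moore: Paris
  Frank Jackson: Seoul
  Quinn Jackson: Moscow MATCH
  Mia Brown: Madrid
  Liam Jones: New York
  Ivan Taylor: Madrid
  Karl Davis: Vienna

Count: 1

1


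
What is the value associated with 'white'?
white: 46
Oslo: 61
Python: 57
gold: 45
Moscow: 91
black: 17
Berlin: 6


Looking up key 'white'
Value: 46

46


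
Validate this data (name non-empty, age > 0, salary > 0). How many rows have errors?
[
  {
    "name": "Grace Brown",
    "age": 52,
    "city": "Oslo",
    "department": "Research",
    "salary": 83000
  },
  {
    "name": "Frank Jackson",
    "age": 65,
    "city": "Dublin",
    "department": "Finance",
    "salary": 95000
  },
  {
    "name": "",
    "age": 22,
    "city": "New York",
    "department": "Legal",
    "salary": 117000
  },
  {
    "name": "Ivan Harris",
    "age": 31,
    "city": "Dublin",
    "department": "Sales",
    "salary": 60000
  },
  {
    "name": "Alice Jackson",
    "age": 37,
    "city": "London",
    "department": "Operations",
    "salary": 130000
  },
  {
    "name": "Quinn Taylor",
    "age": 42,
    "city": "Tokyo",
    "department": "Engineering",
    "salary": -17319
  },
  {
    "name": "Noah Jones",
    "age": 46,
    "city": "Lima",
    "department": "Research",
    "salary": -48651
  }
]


Validating 7 records:
Rules: name non-empty, age > 0, salary > 0

  Row 1 (Grace Brown): OK
  Row 2 (Frank Jackson): OK
  Row 3 (???): empty name
  Row 4 (Ivan Harris): OK
  Row 5 (Alice Jackson): OK
  Row 6 (Quinn Taylor): negative salary: -17319
  Row 7 (Noah Jones): negative salary: -48651

Total errors: 3

3 errors


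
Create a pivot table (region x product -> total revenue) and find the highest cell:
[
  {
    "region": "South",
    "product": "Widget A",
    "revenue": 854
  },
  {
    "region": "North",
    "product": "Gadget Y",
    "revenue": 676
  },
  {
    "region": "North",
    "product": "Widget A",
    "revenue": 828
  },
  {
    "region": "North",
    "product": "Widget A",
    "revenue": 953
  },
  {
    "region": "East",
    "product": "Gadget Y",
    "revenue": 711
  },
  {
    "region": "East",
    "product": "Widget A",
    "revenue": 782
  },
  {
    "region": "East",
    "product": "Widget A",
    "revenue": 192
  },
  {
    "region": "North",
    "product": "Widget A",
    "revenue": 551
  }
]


Pivot: region (rows) x product (columns) -> total revenue

     Gadget Y      Widget A    
East           711           974  
North          676          2332  
South            0           854  

Highest: North / Widget A = $2332

North / Widget A = $2332


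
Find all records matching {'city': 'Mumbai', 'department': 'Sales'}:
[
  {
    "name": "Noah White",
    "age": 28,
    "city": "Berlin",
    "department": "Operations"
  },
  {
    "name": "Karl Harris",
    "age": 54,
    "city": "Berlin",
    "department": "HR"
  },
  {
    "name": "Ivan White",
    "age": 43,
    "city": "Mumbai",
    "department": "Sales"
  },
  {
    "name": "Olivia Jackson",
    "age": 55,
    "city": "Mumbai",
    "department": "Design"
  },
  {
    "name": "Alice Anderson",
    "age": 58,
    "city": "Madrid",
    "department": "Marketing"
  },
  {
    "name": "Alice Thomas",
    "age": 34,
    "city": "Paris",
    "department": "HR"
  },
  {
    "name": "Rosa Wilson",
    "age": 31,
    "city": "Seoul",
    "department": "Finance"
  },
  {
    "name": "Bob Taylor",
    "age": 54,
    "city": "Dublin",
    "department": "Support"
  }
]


Search criteria: {'city': 'Mumbai', 'department': 'Sales'}

Checking 8 records:
  Noah White: {city: Berlin, department: Operations}
  Karl Harris: {city: Berlin, department: HR}
  Ivan White: {city: Mumbai, department: Sales} <-- MATCH
  Olivia Jackson: {city: Mumbai, department: Design}
  Alice Anderson: {city: Madrid, department: Marketing}
  Alice Thomas: {city: Paris, department: HR}
  Rosa Wilson: {city: Seoul, department: Finance}
  Bob Taylor: {city: Dublin, department: Support}

Matches: ["Ivan White"]

["Ivan White"]


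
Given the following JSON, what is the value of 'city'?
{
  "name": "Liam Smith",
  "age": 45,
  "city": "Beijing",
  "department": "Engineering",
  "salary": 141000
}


Looking up field 'city'
Value: Beijing

Beijing


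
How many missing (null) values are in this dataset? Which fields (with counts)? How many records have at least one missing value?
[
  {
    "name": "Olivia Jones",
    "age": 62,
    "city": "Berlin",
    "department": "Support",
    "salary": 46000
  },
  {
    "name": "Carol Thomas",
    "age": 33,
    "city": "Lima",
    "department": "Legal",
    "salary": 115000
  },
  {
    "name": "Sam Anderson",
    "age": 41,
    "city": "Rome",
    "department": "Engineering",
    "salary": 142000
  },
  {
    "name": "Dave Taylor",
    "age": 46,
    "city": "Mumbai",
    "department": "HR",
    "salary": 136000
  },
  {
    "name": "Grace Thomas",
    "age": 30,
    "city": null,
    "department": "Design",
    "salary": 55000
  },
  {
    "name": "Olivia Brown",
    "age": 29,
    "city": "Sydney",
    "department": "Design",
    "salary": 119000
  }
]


Checking for missing (null) values in 6 records:

  Olivia Jones: complete
  Carol Thomas: complete
  Sam Anderson: complete
  Dave Taylor: complete
  Grace Thomas: city
  Olivia Brown: complete

Per field:
  name: 0 missing
  age: 0 missing
  city: 1 missing
  department: 0 missing
  salary: 0 missing

Total missing values: 1
Records with any missing: 1

1 missing values (city: 1); 1 incomplete records


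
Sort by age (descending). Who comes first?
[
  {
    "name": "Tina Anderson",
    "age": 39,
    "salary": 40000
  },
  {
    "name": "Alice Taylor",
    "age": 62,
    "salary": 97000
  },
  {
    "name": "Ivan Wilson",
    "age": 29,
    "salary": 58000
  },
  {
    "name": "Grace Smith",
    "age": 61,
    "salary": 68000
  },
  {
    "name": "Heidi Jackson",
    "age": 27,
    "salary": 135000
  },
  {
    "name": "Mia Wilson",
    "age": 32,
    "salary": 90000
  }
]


Sort by: age (descending)

Sorted order:
  1. Alice Taylor (age = 62)
  2. Grace Smith (age = 61)
  3. Tina Anderson (age = 39)
  4. Mia Wilson (age = 32)
  5. Ivan Wilson (age = 29)
  6. Heidi Jackson (age = 27)

First: Alice Taylor

Alice Taylor


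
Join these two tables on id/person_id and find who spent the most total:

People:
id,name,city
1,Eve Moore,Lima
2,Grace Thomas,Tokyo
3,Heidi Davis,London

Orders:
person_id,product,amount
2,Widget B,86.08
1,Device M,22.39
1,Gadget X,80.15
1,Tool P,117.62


Join on: people.id = orders.person_id

Joined rows:
  Grace Thomas (Tokyo) bought Widget B for $86.08
  Eve Moore (Lima) bought Device M for $22.39
  Eve Moore (Lima) bought Gadget X for $80.15
  Eve Moore (Lima) bought Tool P for $117.62

Total per person:
  Eve Moore: $220.16
  Grace Thomas: $86.08

Top spender: Eve Moore ($220.16)

Eve Moore ($220.16)


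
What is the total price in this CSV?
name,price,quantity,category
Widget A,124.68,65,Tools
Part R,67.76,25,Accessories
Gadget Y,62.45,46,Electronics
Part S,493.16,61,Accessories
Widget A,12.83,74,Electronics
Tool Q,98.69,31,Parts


Computing total price:
Values: [124.68, 67.76, 62.45, 493.16, 12.83, 98.69]
Sum = 859.57

859.57


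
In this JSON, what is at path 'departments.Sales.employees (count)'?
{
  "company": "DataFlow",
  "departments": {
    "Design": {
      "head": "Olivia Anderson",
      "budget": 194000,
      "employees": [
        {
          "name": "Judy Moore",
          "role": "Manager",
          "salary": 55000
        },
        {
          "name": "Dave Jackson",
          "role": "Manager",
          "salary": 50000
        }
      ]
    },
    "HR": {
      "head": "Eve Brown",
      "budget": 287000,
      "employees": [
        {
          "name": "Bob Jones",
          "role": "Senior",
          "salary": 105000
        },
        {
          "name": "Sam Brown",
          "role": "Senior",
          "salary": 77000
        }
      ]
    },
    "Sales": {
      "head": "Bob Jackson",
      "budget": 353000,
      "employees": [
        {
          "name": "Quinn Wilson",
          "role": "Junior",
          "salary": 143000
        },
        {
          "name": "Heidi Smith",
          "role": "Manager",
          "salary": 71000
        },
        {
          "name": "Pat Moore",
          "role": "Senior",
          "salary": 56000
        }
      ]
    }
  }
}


Path: departments.Sales.employees (count)

Navigate:
  -> departments
  -> Sales
  -> employees (array, length 3)

3


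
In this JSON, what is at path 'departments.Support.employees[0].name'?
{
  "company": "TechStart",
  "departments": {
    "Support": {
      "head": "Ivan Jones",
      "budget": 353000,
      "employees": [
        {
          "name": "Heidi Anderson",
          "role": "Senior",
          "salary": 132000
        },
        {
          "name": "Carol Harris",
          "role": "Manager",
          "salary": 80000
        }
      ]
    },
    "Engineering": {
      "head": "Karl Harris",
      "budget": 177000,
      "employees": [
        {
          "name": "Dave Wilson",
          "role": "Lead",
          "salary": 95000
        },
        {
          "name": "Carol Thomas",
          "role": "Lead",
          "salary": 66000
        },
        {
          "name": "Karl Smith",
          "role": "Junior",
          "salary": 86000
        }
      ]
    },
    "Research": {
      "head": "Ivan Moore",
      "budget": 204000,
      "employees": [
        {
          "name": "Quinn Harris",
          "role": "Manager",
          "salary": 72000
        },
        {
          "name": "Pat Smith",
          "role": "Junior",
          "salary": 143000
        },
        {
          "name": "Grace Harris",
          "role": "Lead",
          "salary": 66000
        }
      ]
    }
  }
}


Path: departments.Support.employees[0].name

Navigate:
  -> departments
  -> Support
  -> employees[0].name = 'Heidi Anderson'

Heidi Anderson


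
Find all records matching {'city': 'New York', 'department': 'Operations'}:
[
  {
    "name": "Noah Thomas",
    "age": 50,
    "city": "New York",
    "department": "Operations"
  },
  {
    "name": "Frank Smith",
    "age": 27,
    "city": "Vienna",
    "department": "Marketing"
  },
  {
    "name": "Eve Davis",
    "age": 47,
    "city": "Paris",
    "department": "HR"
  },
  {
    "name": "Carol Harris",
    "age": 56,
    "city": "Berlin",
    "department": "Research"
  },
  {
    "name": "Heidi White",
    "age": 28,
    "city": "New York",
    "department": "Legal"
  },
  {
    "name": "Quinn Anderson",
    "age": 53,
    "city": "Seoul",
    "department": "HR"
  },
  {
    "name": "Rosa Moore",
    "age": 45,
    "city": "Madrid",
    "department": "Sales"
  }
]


Search criteria: {'city': 'New York', 'department': 'Operations'}

Checking 7 records:
  Noah Thomas: {city: New York, department: Operations} <-- MATCH
  Frank Smith: {city: Vienna, department: Marketing}
  Eve Davis: {city: Paris, department: HR}
  Carol Harris: {city: Berlin, department: Research}
  Heidi White: {city: New York, department: Legal}
  Quinn Anderson: {city: Seoul, department: HR}
  Rosa Moore: {city: Madrid, department: Sales}

Matches: ["Noah Thomas"]

["Noah Thomas"]


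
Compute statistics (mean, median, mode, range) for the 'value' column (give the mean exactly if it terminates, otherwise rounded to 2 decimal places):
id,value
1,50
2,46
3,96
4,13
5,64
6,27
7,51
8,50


Data: [50, 46, 96, 13, 64, 27, 51, 50]
Count: 8
Sum: 397
Mean: 397/8 = 49.625
Sorted: [13, 27, 46, 50, 50, 51, 64, 96]
Median: 50.0
Mode: 50 (2 times)
Range: 96 - 13 = 83
Min: 13, Max: 96

mean=49.625, median=50.0, mode=50, range=83


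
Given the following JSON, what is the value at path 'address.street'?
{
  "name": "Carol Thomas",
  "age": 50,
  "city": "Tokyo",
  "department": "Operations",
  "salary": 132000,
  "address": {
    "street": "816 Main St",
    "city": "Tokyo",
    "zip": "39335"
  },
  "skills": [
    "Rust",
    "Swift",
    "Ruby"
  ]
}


Query: address.street
Path: address -> street
Value: 816 Main St

816 Main St


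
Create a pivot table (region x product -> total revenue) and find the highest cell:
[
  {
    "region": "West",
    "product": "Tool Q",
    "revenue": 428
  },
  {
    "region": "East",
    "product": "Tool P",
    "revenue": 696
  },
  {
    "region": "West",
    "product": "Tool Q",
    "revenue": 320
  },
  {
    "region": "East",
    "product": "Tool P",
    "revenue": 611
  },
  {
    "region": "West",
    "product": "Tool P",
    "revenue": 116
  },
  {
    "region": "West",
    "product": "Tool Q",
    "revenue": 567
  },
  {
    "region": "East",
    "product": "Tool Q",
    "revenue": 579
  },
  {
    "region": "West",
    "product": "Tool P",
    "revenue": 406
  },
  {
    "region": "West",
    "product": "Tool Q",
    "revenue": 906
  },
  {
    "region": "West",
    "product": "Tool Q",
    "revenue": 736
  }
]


Pivot: region (rows) x product (columns) -> total revenue

     Tool P        Tool Q      
East          1307           579  
West           522          2957  

Highest: West / Tool Q = $2957

West / Tool Q = $2957


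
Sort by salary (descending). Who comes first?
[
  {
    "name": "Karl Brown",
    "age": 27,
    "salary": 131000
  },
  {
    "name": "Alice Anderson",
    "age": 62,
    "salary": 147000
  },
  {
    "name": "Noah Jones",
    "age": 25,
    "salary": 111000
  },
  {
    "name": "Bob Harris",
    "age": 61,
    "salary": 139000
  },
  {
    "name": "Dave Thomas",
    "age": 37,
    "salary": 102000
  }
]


Sort by: salary (descending)

Sorted order:
  1. Alice Anderson (salary = 147000)
  2. Bob Harris (salary = 139000)
  3. Karl Brown (salary = 131000)
  4. Noah Jones (salary = 111000)
  5. Dave Thomas (salary = 102000)

First: Alice Anderson

Alice Anderson


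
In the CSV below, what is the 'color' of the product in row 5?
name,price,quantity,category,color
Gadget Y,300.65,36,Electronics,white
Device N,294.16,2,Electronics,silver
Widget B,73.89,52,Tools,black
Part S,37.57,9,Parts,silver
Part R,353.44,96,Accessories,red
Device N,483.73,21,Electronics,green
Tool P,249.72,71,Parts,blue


Query: Row 5 ('Part R'), column 'color'
Value: red

red


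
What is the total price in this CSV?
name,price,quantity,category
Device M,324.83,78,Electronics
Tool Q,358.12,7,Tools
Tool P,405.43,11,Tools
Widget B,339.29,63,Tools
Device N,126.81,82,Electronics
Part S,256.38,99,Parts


Computing total price:
Values: [324.83, 358.12, 405.43, 339.29, 126.81, 256.38]
Sum = 1810.86

1810.86


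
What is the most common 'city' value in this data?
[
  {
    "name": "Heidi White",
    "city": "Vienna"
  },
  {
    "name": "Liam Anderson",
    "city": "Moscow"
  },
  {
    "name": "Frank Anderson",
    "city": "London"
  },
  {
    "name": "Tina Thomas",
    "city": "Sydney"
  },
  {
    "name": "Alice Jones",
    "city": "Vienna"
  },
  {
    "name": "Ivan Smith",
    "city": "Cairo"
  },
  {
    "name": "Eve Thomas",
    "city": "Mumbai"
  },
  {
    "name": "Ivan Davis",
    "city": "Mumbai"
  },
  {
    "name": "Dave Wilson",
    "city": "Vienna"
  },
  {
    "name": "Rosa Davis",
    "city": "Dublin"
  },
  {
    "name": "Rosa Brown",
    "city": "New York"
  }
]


Counting 'city' values across 11 records:

  Vienna: 3 ###
  Mumbai: 2 ##
  Moscow: 1 #
  London: 1 #
  Sydney: 1 #
  Cairo: 1 #
  Dublin: 1 #
  New York: 1 #

Most common: Vienna (3 times)

Vienna (3 times)
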